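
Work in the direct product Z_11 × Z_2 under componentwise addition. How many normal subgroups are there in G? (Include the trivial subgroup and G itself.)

4

G is abelian, so every subgroup is normal.
G has 4 subgroups in total, hence 4 normal subgroups.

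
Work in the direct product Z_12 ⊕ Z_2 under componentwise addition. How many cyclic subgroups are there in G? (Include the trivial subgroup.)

12

Group the elements of G by the cyclic subgroup they generate; each cyclic subgroup of order d accounts for φ(d) elements.
Cyclic subgroups by order — order 1: 1; order 2: 3; order 3: 1; order 4: 2; order 6: 3; order 12: 2.
Total: 12.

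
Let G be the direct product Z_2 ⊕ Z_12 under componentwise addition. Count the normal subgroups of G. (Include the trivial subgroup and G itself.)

16

G is abelian, so every subgroup is normal.
G has 16 subgroups in total, hence 16 normal subgroups.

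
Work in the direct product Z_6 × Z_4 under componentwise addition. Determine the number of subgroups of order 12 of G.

3

|G| = 24 and 12 | 24, so subgroups of order 12 are possible by Lagrange.
The subgroups of order 12 are: {(0,0), (0,1), (0,2), (0,3), (2,0), (2,1), (2,2), (2,3), (4,0), (4,1), (4,2), (4,3)}; {(0,0), (0,2), (1,0), (1,2), (2,0), (2,2), (3,0), (3,2), (4,0), (4,2), (5,0), (5,2)}; {(0,0), (0,2), (1,1), (1,3), (2,0), (2,2), (3,1), (3,3), (4,0), (4,2), (5,1), (5,3)}.
So G has 3 subgroups of order 12.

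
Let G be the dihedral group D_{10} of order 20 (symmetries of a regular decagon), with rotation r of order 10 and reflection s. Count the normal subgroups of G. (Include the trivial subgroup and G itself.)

7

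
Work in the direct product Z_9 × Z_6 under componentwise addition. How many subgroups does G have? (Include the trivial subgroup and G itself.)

20

|G| = 54, so by Lagrange every subgroup order divides 54. Divisors: 1, 2, 3, 6, 9, 18, 27, 54.
Subgroups by order — order 1: 1; order 2: 1; order 3: 4; order 6: 4; order 9: 4; order 18: 4; order 27: 1; order 54: 1.
Total: 1 + 1 + 4 + 4 + 4 + 4 + 1 + 1 = 20.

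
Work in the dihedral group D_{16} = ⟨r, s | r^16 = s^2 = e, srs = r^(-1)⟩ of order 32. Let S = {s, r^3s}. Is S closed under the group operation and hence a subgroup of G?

No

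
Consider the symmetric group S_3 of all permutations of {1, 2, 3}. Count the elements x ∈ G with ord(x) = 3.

2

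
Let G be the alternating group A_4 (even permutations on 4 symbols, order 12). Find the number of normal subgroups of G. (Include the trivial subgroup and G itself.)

3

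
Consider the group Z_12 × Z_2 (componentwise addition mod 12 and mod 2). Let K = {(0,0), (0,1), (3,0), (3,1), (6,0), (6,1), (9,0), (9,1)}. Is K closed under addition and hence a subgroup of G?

Yes

|K| = 8 divides |G| = 24, consistent with Lagrange.
K contains the identity, every element's inverse is in K, and K is closed under +: it is a subgroup.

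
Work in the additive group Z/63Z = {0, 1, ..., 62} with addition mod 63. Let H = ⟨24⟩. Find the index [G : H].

3

|⟨24⟩| = 21 and |G| = 63.
By Lagrange, [G : H] = |G|/|H| = 63/21 = 3.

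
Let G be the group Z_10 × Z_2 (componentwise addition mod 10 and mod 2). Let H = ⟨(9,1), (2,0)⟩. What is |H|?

|⟨(9,1)⟩| = 10 and |⟨(2,0)⟩| = 5, so |H| is a multiple of lcm(10, 5) = 10 and divides |G| = 20.
Closing under the operation: H = {(0,0), (1,1), (2,0), (3,1), (4,0), (5,1), (6,0), (7,1), (8,0), (9,1)}, so |H| = 10.

10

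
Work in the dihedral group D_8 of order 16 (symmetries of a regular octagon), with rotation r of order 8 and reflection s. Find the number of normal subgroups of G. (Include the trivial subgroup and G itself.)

7

G has 19 subgroups. Checking conjugation-invariance by order — order 1: 1/1 normal; order 2: 1/9 normal; order 4: 1/5 normal; order 8: 3/3 normal; order 16: 1/1 normal.
Total normal subgroups: 7.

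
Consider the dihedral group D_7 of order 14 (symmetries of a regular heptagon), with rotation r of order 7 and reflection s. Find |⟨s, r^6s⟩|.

|⟨s⟩| = 2 and |⟨r^6s⟩| = 2, so |H| is a multiple of lcm(2, 2) = 2 and divides |G| = 14.
Closing {s, r^6s} under the group operation gives all of G, so |H| = 14.

14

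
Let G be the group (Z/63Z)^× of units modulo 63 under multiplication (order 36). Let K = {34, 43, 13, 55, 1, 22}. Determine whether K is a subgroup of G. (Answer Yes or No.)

|K| = 6 divides |G| = 36, consistent with Lagrange.
K contains the identity, every element's inverse is in K, and K is closed under ·: it is a subgroup.
In fact K = ⟨34⟩.

Yes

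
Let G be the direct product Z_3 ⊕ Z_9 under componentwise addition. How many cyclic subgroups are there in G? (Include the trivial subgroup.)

8

A cyclic subgroup of order d is generated by each of its φ(d) elements of order d, so the cyclic subgroups of order d number (#elements of order d)/φ(d).
Cyclic subgroups by order — order 1: 1; order 3: 4; order 9: 3.
Total: 8.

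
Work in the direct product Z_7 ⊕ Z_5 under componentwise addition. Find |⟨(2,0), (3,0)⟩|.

|⟨(2,0)⟩| = 7 and |⟨(3,0)⟩| = 7, so |H| is a multiple of lcm(7, 7) = 7 and divides |G| = 35.
Closing under the operation: H = {(0,0), (1,0), (2,0), (3,0), (4,0), (5,0), (6,0)}, so |H| = 7.

7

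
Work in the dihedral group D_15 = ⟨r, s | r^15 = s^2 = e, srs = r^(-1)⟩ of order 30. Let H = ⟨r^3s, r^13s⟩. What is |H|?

6

|⟨r^3s⟩| = 2 and |⟨r^13s⟩| = 2, so |H| is a multiple of lcm(2, 2) = 2 and divides |G| = 30.
Closing under the operation: H = {e, r^5, r^10, r^3s, r^8s, r^13s}, so |H| = 6.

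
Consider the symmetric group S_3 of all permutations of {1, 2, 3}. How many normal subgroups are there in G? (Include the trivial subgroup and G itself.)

3

G has 6 subgroups. Checking conjugation-invariance by order — order 1: 1/1 normal; order 2: 0/3 normal; order 3: 1/1 normal; order 6: 1/1 normal.
Total normal subgroups: 3.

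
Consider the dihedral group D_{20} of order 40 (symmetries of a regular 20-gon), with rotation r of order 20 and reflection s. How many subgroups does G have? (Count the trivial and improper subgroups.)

|G| = 40, so by Lagrange every subgroup order divides 40. Divisors: 1, 2, 4, 5, 8, 10, 20, 40.
Subgroups by order — order 1: 1; order 2: 21; order 4: 11; order 5: 1; order 8: 5; order 10: 5; order 20: 3; order 40: 1.
Total: 1 + 21 + 11 + 1 + 5 + 5 + 3 + 1 = 48.

48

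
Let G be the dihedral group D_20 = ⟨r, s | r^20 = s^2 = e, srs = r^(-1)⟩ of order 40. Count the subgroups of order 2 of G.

|G| = 40 and 2 | 40, so subgroups of order 2 are possible by Lagrange.
The subgroups of order 2 are: {e, r^10}; {e, r^10s}; {e, r^11s}; {e, r^12s}; … (21 in all).
So G has 21 subgroups of order 2.

21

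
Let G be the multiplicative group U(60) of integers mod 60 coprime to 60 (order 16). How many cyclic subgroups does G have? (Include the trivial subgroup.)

12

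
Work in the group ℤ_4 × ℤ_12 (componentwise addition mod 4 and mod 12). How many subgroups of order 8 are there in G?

|G| = 48 and 8 | 48, so subgroups of order 8 are possible by Lagrange.
The subgroups of order 8 are: {(0,0), (0,3), (0,6), (0,9), (2,0), (2,3), (2,6), (2,9)}; {(0,0), (0,6), (1,0), (1,6), (2,0), (2,6), (3,0), (3,6)}; {(0,0), (0,6), (1,3), (1,9), (2,0), (2,6), (3,3), (3,9)}.
So G has 3 subgroups of order 8.

3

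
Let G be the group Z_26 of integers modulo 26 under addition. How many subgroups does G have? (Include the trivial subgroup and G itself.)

Subgroups of the cyclic group Z_26 correspond bijectively to divisors of 26.
Divisors of 26: 1, 2, 13, 26.
So Z_26 has 4 subgroups.

4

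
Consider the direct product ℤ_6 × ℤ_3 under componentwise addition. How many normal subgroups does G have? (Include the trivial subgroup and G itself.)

12

G is abelian, so every subgroup is normal.
G has 12 subgroups in total, hence 12 normal subgroups.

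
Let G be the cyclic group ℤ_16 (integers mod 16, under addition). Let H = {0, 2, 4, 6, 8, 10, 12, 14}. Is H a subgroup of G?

|H| = 8 divides |G| = 16, consistent with Lagrange.
H contains the identity, every element's inverse is in H, and H is closed under +: it is a subgroup.
In fact H = ⟨2⟩.

Yes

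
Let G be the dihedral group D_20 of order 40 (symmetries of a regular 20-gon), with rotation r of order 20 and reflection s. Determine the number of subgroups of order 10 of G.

|G| = 40 and 10 | 40, so subgroups of order 10 are possible by Lagrange.
The subgroups of order 10 are: {e, r^2, r^4, r^6, r^8, r^10, r^12, r^14, r^16, r^18}; {e, r^4, r^8, r^12, r^16, r^2s, r^6s, r^10s, r^14s, r^18s}; {e, r^4, r^8, r^12, r^16, r^3s, r^7s, r^11s, r^15s, r^19s}; {e, r^4, r^8, r^12, r^16, s, r^4s, r^8s, r^12s, r^16s}; … (5 in all).
So G has 5 subgroups of order 10.

5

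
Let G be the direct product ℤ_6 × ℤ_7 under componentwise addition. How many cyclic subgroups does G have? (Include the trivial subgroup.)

8

A cyclic subgroup of order d is generated by each of its φ(d) elements of order d, so the cyclic subgroups of order d number (#elements of order d)/φ(d).
Cyclic subgroups by order — order 1: 1; order 2: 1; order 3: 1; order 6: 1; order 7: 1; order 14: 1; order 21: 1; order 42: 1.
Total: 8.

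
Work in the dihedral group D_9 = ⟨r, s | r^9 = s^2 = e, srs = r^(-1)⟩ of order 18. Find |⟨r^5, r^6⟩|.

9

|⟨r^5⟩| = 9 and |⟨r^6⟩| = 3, so |H| is a multiple of lcm(9, 3) = 9 and divides |G| = 18.
Closing under the operation: H = {e, r, r^2, r^3, r^4, r^5, r^6, r^7, r^8}, so |H| = 9.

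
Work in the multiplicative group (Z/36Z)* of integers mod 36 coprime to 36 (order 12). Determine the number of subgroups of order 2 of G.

3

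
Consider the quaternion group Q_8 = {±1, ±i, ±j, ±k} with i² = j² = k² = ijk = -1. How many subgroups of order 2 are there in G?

|G| = 8 and 2 | 8, so subgroups of order 2 are possible by Lagrange.
The subgroups of order 2 are: {1, -1}.
So G has 1 subgroup of order 2.

1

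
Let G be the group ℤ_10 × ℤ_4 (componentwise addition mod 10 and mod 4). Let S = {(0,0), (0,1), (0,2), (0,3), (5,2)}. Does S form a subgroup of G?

No

Closure fails: (0,1) + (5,2) = (5,3) ∉ S. So S is not a subgroup.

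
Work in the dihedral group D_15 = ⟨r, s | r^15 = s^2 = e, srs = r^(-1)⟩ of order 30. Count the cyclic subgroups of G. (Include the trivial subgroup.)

19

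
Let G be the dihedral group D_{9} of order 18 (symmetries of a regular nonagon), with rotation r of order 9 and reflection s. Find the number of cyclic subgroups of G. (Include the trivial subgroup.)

Each element a generates a cyclic subgroup ⟨a⟩; distinct elements may generate the same one (a cyclic group of order d has φ(d) generators).
Cyclic subgroups by order — order 1: 1; order 2: 9; order 3: 1; order 9: 1.
Total: 12.

12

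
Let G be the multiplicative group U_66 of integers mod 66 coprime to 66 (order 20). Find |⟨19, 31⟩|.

10

|⟨19⟩| = 10 and |⟨31⟩| = 5, so |H| is a multiple of lcm(10, 5) = 10 and divides |G| = 20.
Closing under the operation: H = {1, 7, 13, 19, 25, 31, 37, 43, 49, 61}, so |H| = 10.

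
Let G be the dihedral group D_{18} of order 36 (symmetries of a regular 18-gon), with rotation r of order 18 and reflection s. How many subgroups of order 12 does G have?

|G| = 36 and 12 | 36, so subgroups of order 12 are possible by Lagrange.
The subgroups of order 12 are: {e, r^3, r^6, r^9, r^12, r^15, rs, r^4s, r^7s, r^10s, r^13s, r^16s}; {e, r^3, r^6, r^9, r^12, r^15, r^2s, r^5s, r^8s, r^11s, r^14s, r^17s}; {e, r^3, r^6, r^9, r^12, r^15, s, r^3s, r^6s, r^9s, r^12s, r^15s}.
So G has 3 subgroups of order 12.

3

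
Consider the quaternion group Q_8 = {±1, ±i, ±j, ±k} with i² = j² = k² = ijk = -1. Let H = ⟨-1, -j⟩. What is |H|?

|⟨-1⟩| = 2 and |⟨-j⟩| = 4, so |H| is a multiple of lcm(2, 4) = 4 and divides |G| = 8.
Closing under the operation: H = {1, -1, j, -j}, so |H| = 4.

4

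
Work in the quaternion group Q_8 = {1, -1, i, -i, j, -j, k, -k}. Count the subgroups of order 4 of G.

3

|G| = 8 and 4 | 8, so subgroups of order 4 are possible by Lagrange.
The subgroups of order 4 are: {1, -1, i, -i}; {1, -1, j, -j}; {1, -1, k, -k}.
So G has 3 subgroups of order 4.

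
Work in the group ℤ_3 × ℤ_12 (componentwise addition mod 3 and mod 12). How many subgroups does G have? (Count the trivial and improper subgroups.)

18

|G| = 36, so by Lagrange every subgroup order divides 36. Divisors: 1, 2, 3, 4, 6, 9, 12, 18, 36.
Subgroups by order — order 1: 1; order 2: 1; order 3: 4; order 4: 1; order 6: 4; order 9: 1; order 12: 4; order 18: 1; order 36: 1.
Total: 1 + 1 + 4 + 1 + 4 + 1 + 4 + 1 + 1 = 18.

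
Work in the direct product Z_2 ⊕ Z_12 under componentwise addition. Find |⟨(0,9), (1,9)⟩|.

8

|⟨(0,9)⟩| = 4 and |⟨(1,9)⟩| = 4, so |H| is a multiple of lcm(4, 4) = 4 and divides |G| = 24.
Closing under the operation: H = {(0,0), (0,3), (0,6), (0,9), (1,0), (1,3), (1,6), (1,9)}, so |H| = 8.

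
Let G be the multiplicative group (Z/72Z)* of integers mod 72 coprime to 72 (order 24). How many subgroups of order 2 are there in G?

7

|G| = 24 and 2 | 24, so subgroups of order 2 are possible by Lagrange.
The subgroups of order 2 are: {1, 17}; {1, 19}; {1, 35}; {1, 37}; … (7 in all).
So G has 7 subgroups of order 2.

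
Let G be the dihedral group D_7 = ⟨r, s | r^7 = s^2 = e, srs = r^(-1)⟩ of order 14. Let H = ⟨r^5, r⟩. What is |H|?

|⟨r^5⟩| = 7 and |⟨r⟩| = 7, so |H| is a multiple of lcm(7, 7) = 7 and divides |G| = 14.
Closing under the operation: H = {e, r, r^2, r^3, r^4, r^5, r^6}, so |H| = 7.

7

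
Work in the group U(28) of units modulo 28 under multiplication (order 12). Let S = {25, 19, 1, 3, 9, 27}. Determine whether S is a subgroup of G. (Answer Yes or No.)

Yes

|S| = 6 divides |G| = 12, consistent with Lagrange.
S contains the identity, every element's inverse is in S, and S is closed under ·: it is a subgroup.
In fact S = ⟨3⟩.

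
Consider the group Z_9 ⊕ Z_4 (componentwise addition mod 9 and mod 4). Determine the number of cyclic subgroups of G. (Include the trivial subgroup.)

9

Each element a generates a cyclic subgroup ⟨a⟩; distinct elements may generate the same one (a cyclic group of order d has φ(d) generators).
Cyclic subgroups by order — order 1: 1; order 2: 1; order 3: 1; order 4: 1; order 6: 1; order 9: 1; order 12: 1; order 18: 1; order 36: 1.
Total: 9.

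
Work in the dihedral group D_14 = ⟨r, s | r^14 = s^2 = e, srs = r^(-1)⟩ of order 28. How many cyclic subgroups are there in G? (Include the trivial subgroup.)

18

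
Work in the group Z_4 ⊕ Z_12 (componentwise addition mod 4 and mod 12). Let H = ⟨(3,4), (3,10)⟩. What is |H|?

24

|⟨(3,4)⟩| = 12 and |⟨(3,10)⟩| = 12, so |H| is a multiple of lcm(12, 12) = 12 and divides |G| = 48.
Closing under the operation: H = {(0,0), (0,2), (0,4), (0,6), (0,8), (0,10), (1,0), (1,2), (1,4), (1,6), (1,8), (1,10), (2,0), (2,2), (2,4), (2,6), (2,8), (2,10), (3,0), (3,2), (3,4), (3,6), (3,8), (3,10)}, so |H| = 24.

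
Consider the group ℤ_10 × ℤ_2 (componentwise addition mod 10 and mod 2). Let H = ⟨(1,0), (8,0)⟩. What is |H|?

10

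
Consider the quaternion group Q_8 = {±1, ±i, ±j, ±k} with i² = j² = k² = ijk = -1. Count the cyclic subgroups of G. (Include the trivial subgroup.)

Each element a generates a cyclic subgroup ⟨a⟩; distinct elements may generate the same one (a cyclic group of order d has φ(d) generators).
Cyclic subgroups by order — order 1: 1; order 2: 1; order 4: 3.
Total: 5.

5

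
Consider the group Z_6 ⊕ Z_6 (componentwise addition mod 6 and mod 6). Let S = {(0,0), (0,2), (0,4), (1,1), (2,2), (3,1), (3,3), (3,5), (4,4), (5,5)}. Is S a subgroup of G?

No

|S| = 10 does not divide |G| = 36, so by Lagrange S is not a subgroup.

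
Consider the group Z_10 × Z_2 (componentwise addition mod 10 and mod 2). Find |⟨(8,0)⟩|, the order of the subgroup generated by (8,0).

The order of (8,0) in Z_10 × Z_2 is lcm(ord(8) in Z_10, ord(0) in Z_2).
ord(8) = 5 and ord(0) = 1, so |⟨(8,0)⟩| = lcm(5, 1) = 5.

5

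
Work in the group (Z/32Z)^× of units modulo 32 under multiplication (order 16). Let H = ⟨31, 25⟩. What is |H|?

8

|⟨31⟩| = 2 and |⟨25⟩| = 4, so |H| is a multiple of lcm(2, 4) = 4 and divides |G| = 16.
Closing under the operation: H = {1, 7, 9, 15, 17, 23, 25, 31}, so |H| = 8.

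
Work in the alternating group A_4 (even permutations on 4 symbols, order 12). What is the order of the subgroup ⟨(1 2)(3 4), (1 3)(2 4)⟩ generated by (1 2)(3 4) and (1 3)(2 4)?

4

|⟨(1 2)(3 4)⟩| = 2 and |⟨(1 3)(2 4)⟩| = 2, so |H| is a multiple of lcm(2, 2) = 2 and divides |G| = 12.
Closing under the operation: H = {e, (1 2)(3 4), (1 3)(2 4), (1 4)(2 3)}, so |H| = 4.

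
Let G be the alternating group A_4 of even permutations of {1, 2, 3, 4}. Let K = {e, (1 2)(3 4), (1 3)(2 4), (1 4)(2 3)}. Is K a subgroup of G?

|K| = 4 divides |G| = 12, consistent with Lagrange.
K contains the identity, every element's inverse is in K, and K is closed under ∘: it is a subgroup.

Yes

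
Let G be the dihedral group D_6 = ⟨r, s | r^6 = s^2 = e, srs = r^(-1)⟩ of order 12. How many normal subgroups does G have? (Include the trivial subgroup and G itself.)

G has 16 subgroups. Checking conjugation-invariance by order — order 1: 1/1 normal; order 2: 1/7 normal; order 3: 1/1 normal; order 4: 0/3 normal; order 6: 3/3 normal; order 12: 1/1 normal.
Total normal subgroups: 7.

7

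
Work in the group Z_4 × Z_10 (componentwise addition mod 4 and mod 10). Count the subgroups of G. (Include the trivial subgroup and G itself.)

16

|G| = 40, so by Lagrange every subgroup order divides 40. Divisors: 1, 2, 4, 5, 8, 10, 20, 40.
Subgroups by order — order 1: 1; order 2: 3; order 4: 3; order 5: 1; order 8: 1; order 10: 3; order 20: 3; order 40: 1.
Total: 1 + 3 + 3 + 1 + 1 + 3 + 3 + 1 = 16.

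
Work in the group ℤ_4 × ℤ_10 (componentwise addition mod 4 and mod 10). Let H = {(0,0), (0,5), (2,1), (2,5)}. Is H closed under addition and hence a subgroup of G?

(2,1) ∈ H but its inverse (2,9) ∉ H, so H is not a subgroup.

No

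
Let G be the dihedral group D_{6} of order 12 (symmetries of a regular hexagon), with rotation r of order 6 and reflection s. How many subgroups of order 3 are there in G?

1

|G| = 12 and 3 | 12, so subgroups of order 3 are possible by Lagrange.
The subgroups of order 3 are: {e, r^2, r^4}.
So G has 1 subgroup of order 3.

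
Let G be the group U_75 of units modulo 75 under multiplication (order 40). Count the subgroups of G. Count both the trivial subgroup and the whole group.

|G| = 40, so by Lagrange every subgroup order divides 40. Divisors: 1, 2, 4, 5, 8, 10, 20, 40.
Subgroups by order — order 1: 1; order 2: 3; order 4: 3; order 5: 1; order 8: 1; order 10: 3; order 20: 3; order 40: 1.
Total: 1 + 3 + 3 + 1 + 1 + 3 + 3 + 1 = 16.

16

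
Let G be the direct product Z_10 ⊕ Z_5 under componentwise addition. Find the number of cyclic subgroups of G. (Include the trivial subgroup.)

14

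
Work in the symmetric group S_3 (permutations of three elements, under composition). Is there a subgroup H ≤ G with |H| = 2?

2 | 6. A subgroup of order 2 is {e, (1 2)}.

Yes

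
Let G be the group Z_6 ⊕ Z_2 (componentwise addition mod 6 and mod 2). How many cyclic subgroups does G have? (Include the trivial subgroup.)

A cyclic subgroup of order d is generated by each of its φ(d) elements of order d, so the cyclic subgroups of order d number (#elements of order d)/φ(d).
Cyclic subgroups by order — order 1: 1; order 2: 3; order 3: 1; order 6: 3.
Total: 8.

8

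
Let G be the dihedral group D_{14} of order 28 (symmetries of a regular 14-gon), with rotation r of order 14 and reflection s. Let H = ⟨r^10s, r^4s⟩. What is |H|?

14

|⟨r^10s⟩| = 2 and |⟨r^4s⟩| = 2, so |H| is a multiple of lcm(2, 2) = 2 and divides |G| = 28.
Closing under the operation: H = {e, r^2, r^4, r^6, r^8, r^10, r^12, s, r^2s, r^4s, r^6s, r^8s, r^10s, r^12s}, so |H| = 14.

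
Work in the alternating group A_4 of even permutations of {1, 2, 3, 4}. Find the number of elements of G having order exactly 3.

The elements of order 3 are: (2 3 4), (2 4 3), (1 2 3), (1 2 4), (1 3 2), (1 3 4), (1 4 2), (1 4 3).
That's 8.

8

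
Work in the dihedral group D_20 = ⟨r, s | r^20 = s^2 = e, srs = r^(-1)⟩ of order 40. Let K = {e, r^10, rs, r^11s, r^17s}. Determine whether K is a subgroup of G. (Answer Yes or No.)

Closure fails: r^11s · r^17s = r^14 ∉ K. So K is not a subgroup.

No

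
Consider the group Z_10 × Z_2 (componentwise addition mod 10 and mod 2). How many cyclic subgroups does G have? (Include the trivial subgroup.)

8

Group the elements of G by the cyclic subgroup they generate; each cyclic subgroup of order d accounts for φ(d) elements.
Cyclic subgroups by order — order 1: 1; order 2: 3; order 5: 1; order 10: 3.
Total: 8.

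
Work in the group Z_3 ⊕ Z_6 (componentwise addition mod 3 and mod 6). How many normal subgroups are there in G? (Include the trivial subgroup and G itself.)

12

G is abelian, so every subgroup is normal.
G has 12 subgroups in total, hence 12 normal subgroups.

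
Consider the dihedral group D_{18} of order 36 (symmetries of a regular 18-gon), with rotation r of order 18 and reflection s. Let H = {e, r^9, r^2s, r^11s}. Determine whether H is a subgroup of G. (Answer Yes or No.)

Yes

|H| = 4 divides |G| = 36, consistent with Lagrange.
H contains the identity, every element's inverse is in H, and H is closed under ·: it is a subgroup.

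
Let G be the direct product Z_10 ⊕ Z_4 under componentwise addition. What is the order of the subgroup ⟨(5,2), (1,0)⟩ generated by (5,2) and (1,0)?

20

|⟨(5,2)⟩| = 2 and |⟨(1,0)⟩| = 10, so |H| is a multiple of lcm(2, 10) = 10 and divides |G| = 40.
Closing under the operation: H = {(0,0), (0,2), (1,0), (1,2), (2,0), (2,2), (3,0), (3,2), (4,0), (4,2), (5,0), (5,2), (6,0), (6,2), (7,0), (7,2), (8,0), (8,2), (9,0), (9,2)}, so |H| = 20.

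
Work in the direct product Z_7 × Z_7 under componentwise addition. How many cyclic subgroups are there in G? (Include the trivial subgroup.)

A cyclic subgroup of order d is generated by each of its φ(d) elements of order d, so the cyclic subgroups of order d number (#elements of order d)/φ(d).
Cyclic subgroups by order — order 1: 1; order 7: 8.
Total: 9.

9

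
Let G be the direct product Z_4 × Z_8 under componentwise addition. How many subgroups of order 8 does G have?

7

|G| = 32 and 8 | 32, so subgroups of order 8 are possible by Lagrange.
The subgroups of order 8 are: {(0,0), (0,1), (0,2), (0,3), (0,4), (0,5), (0,6), (0,7)}; {(0,0), (0,2), (0,4), (0,6), (2,0), (2,2), (2,4), (2,6)}; {(0,0), (0,2), (0,4), (0,6), (2,1), (2,3), (2,5), (2,7)}; {(0,0), (0,4), (1,0), (1,4), (2,0), (2,4), (3,0), (3,4)}; … (7 in all).
So G has 7 subgroups of order 8.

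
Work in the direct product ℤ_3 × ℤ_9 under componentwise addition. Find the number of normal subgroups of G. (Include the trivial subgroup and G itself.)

G is abelian, so every subgroup is normal.
G has 10 subgroups in total, hence 10 normal subgroups.

10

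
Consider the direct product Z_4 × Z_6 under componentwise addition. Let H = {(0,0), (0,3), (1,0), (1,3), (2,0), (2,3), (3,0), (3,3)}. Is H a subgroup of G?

|H| = 8 divides |G| = 24, consistent with Lagrange.
H contains the identity, every element's inverse is in H, and H is closed under +: it is a subgroup.

Yes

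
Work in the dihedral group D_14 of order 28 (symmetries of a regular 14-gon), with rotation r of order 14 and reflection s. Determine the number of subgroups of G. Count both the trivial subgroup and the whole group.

28

|G| = 28, so by Lagrange every subgroup order divides 28. Divisors: 1, 2, 4, 7, 14, 28.
Subgroups by order — order 1: 1; order 2: 15; order 4: 7; order 7: 1; order 14: 3; order 28: 1.
Total: 1 + 15 + 7 + 1 + 3 + 1 = 28.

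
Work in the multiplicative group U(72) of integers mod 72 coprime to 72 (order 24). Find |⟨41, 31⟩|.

|⟨41⟩| = 6 and |⟨31⟩| = 6, so |H| is a multiple of lcm(6, 6) = 6 and divides |G| = 24.
Closing under the operation: H = {1, 7, 17, 23, 25, 31, 41, 47, 49, 55, 65, 71}, so |H| = 12.

12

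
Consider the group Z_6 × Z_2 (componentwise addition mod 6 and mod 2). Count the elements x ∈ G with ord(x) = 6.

An element (a,b) has order lcm(ord(a), ord(b)); count pairs with lcm equal to 6.
Enumerating gives 6 such elements.

6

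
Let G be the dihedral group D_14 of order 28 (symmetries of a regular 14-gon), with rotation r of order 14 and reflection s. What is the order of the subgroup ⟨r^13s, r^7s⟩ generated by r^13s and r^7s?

14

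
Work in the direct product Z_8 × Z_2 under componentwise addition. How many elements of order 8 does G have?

An element (a,b) has order lcm(ord(a), ord(b)); count pairs with lcm equal to 8.
Enumerating gives 8 such elements.

8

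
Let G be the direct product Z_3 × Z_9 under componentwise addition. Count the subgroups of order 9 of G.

|G| = 27 and 9 | 27, so subgroups of order 9 are possible by Lagrange.
The subgroups of order 9 are: {(0,0), (0,1), (0,2), (0,3), (0,4), (0,5), (0,6), (0,7), (0,8)}; {(0,0), (0,3), (0,6), (1,0), (1,3), (1,6), (2,0), (2,3), (2,6)}; {(0,0), (0,3), (0,6), (1,1), (1,4), (1,7), (2,2), (2,5), (2,8)}; {(0,0), (0,3), (0,6), (1,2), (1,5), (1,8), (2,1), (2,4), (2,7)}.
So G has 4 subgroups of order 9.

4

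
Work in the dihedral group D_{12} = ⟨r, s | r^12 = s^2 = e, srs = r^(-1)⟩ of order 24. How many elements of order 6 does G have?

2

The elements of order 6 are: r^2, r^10.
That's 2.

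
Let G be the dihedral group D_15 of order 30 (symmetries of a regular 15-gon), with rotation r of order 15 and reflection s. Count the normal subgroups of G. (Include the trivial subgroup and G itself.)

5

G has 28 subgroups. Checking conjugation-invariance by order — order 1: 1/1 normal; order 2: 0/15 normal; order 3: 1/1 normal; order 5: 1/1 normal; order 6: 0/5 normal; order 10: 0/3 normal; order 15: 1/1 normal; order 30: 1/1 normal.
Total normal subgroups: 5.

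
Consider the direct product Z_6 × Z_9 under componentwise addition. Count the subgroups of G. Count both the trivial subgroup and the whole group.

20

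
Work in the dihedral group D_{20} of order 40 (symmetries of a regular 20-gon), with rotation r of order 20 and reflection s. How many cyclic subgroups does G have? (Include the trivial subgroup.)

26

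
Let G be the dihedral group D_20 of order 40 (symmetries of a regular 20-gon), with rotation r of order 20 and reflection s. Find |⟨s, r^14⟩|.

|⟨s⟩| = 2 and |⟨r^14⟩| = 10, so |H| is a multiple of lcm(2, 10) = 10 and divides |G| = 40.
Closing under the operation: H = {e, r^2, r^4, r^6, r^8, r^10, r^12, r^14, r^16, r^18, s, r^2s, r^4s, r^6s, r^8s, r^10s, r^12s, r^14s, r^16s, r^18s}, so |H| = 20.

20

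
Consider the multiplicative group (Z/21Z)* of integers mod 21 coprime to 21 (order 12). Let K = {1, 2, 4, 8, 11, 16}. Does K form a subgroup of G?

Yes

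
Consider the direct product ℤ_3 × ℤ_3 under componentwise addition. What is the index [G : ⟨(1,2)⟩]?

3

|⟨(1,2)⟩| = 3 and |G| = 9.
By Lagrange, [G : H] = |G|/|H| = 9/3 = 3.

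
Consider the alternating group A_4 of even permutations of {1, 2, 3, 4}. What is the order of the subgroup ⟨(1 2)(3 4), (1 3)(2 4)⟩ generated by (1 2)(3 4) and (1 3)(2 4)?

4

|⟨(1 2)(3 4)⟩| = 2 and |⟨(1 3)(2 4)⟩| = 2, so |H| is a multiple of lcm(2, 2) = 2 and divides |G| = 12.
Closing under the operation: H = {e, (1 2)(3 4), (1 3)(2 4), (1 4)(2 3)}, so |H| = 4.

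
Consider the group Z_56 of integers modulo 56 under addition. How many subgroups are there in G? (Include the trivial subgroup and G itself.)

8

Subgroups of the cyclic group Z_56 correspond bijectively to divisors of 56.
Divisors of 56: 1, 2, 4, 7, 8, 14, 28, 56.
So Z_56 has 8 subgroups.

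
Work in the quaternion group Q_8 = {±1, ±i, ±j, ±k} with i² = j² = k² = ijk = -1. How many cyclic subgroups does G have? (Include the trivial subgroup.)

Group the elements of G by the cyclic subgroup they generate; each cyclic subgroup of order d accounts for φ(d) elements.
Cyclic subgroups by order — order 1: 1; order 2: 1; order 4: 3.
Total: 5.

5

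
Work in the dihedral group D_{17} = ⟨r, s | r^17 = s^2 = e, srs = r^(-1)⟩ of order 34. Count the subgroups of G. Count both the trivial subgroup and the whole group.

20

|G| = 34, so by Lagrange every subgroup order divides 34. Divisors: 1, 2, 17, 34.
Subgroups by order — order 1: 1; order 2: 17; order 17: 1; order 34: 1.
Total: 1 + 17 + 1 + 1 = 20.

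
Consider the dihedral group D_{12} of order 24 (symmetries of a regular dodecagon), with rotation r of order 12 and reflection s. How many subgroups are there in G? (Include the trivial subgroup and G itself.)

34

|G| = 24, so by Lagrange every subgroup order divides 24. Divisors: 1, 2, 3, 4, 6, 8, 12, 24.
Subgroups by order — order 1: 1; order 2: 13; order 3: 1; order 4: 7; order 6: 5; order 8: 3; order 12: 3; order 24: 1.
Total: 1 + 13 + 1 + 7 + 5 + 3 + 3 + 1 = 34.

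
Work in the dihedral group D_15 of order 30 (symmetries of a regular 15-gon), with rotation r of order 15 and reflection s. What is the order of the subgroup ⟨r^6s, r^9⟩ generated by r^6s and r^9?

10

|⟨r^6s⟩| = 2 and |⟨r^9⟩| = 5, so |H| is a multiple of lcm(2, 5) = 10 and divides |G| = 30.
Closing under the operation: H = {e, r^3, r^6, r^9, r^12, s, r^3s, r^6s, r^9s, r^12s}, so |H| = 10.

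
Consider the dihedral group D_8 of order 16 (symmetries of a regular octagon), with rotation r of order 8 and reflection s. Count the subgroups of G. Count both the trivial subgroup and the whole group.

|G| = 16, so by Lagrange every subgroup order divides 16. Divisors: 1, 2, 4, 8, 16.
Subgroups by order — order 1: 1; order 2: 9; order 4: 5; order 8: 3; order 16: 1.
Total: 1 + 9 + 5 + 3 + 1 = 19.

19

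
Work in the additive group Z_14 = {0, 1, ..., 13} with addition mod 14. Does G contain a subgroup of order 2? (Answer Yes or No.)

Yes

2 | 14. A subgroup of order 2 is {0, 7}.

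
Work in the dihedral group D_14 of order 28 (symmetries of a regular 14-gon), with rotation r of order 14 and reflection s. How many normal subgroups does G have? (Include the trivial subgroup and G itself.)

G has 28 subgroups. Checking conjugation-invariance by order — order 1: 1/1 normal; order 2: 1/15 normal; order 4: 0/7 normal; order 7: 1/1 normal; order 14: 3/3 normal; order 28: 1/1 normal.
Total normal subgroups: 7.

7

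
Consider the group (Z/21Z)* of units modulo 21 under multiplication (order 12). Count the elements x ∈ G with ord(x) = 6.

6

The elements of order 6 are: 2, 5, 10, 11, 17, 19.
That's 6.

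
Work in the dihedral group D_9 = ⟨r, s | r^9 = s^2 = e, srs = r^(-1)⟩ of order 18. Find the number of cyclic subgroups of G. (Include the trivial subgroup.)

12

Each element a generates a cyclic subgroup ⟨a⟩; distinct elements may generate the same one (a cyclic group of order d has φ(d) generators).
Cyclic subgroups by order — order 1: 1; order 2: 9; order 3: 1; order 9: 1.
Total: 12.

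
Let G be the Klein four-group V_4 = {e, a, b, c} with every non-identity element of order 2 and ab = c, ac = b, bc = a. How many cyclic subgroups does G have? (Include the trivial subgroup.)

4

A cyclic subgroup of order d is generated by each of its φ(d) elements of order d, so the cyclic subgroups of order d number (#elements of order d)/φ(d).
Cyclic subgroups by order — order 1: 1; order 2: 3.
Total: 4.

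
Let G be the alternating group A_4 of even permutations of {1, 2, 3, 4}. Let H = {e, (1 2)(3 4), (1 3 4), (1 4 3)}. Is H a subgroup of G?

Closure fails: (1 4 3) ∘ (1 2)(3 4) = (1 2 4) ∉ H. So H is not a subgroup.

No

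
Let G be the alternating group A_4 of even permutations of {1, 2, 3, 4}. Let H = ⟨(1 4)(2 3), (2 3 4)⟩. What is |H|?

|⟨(1 4)(2 3)⟩| = 2 and |⟨(2 3 4)⟩| = 3, so |H| is a multiple of lcm(2, 3) = 6 and divides |G| = 12.
Closing {(1 4)(2 3), (2 3 4)} under the group operation gives all of G, so |H| = 12.

12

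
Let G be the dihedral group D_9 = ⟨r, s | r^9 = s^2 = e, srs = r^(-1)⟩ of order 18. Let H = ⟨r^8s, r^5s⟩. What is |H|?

6

|⟨r^8s⟩| = 2 and |⟨r^5s⟩| = 2, so |H| is a multiple of lcm(2, 2) = 2 and divides |G| = 18.
Closing under the operation: H = {e, r^3, r^6, r^2s, r^5s, r^8s}, so |H| = 6.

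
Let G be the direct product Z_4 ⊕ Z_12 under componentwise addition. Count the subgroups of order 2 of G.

3

|G| = 48 and 2 | 48, so subgroups of order 2 are possible by Lagrange.
The subgroups of order 2 are: {(0,0), (0,6)}; {(0,0), (2,0)}; {(0,0), (2,6)}.
So G has 3 subgroups of order 2.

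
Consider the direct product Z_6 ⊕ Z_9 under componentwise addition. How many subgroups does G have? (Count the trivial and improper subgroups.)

|G| = 54, so by Lagrange every subgroup order divides 54. Divisors: 1, 2, 3, 6, 9, 18, 27, 54.
Subgroups by order — order 1: 1; order 2: 1; order 3: 4; order 6: 4; order 9: 4; order 18: 4; order 27: 1; order 54: 1.
Total: 1 + 1 + 4 + 4 + 4 + 4 + 1 + 1 = 20.

20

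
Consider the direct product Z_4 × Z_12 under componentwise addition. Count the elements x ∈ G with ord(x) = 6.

6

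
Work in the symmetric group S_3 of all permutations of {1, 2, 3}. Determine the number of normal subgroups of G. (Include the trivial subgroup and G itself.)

3

G has 6 subgroups. Checking conjugation-invariance by order — order 1: 1/1 normal; order 2: 0/3 normal; order 3: 1/1 normal; order 6: 1/1 normal.
Total normal subgroups: 3.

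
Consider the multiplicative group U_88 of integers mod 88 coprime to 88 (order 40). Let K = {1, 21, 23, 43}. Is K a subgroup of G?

|K| = 4 divides |G| = 40, consistent with Lagrange.
K contains the identity, every element's inverse is in K, and K is closed under ·: it is a subgroup.

Yes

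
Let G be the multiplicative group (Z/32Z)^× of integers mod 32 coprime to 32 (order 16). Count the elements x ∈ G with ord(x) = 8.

8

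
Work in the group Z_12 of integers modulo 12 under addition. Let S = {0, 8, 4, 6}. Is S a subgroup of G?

No

Closure fails: 4 + 6 = 10 ∉ S. So S is not a subgroup.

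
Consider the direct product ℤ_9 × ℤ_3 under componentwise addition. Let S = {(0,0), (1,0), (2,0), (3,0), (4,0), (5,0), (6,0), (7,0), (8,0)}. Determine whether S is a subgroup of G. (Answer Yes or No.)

|S| = 9 divides |G| = 27, consistent with Lagrange.
S contains the identity, every element's inverse is in S, and S is closed under +: it is a subgroup.
In fact S = ⟨(4,0)⟩.

Yes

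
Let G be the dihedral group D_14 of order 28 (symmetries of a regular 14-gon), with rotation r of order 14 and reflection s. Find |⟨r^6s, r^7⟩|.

|⟨r^6s⟩| = 2 and |⟨r^7⟩| = 2, so |H| is a multiple of lcm(2, 2) = 2 and divides |G| = 28.
Closing under the operation: H = {e, r^7, r^6s, r^13s}, so |H| = 4.

4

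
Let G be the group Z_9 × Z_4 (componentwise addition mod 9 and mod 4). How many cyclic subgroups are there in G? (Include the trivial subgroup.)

A cyclic subgroup of order d is generated by each of its φ(d) elements of order d, so the cyclic subgroups of order d number (#elements of order d)/φ(d).
Cyclic subgroups by order — order 1: 1; order 2: 1; order 3: 1; order 4: 1; order 6: 1; order 9: 1; order 12: 1; order 18: 1; order 36: 1.
Total: 9.

9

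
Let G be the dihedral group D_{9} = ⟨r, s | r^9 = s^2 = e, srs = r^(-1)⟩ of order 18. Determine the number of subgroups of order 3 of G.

1

|G| = 18 and 3 | 18, so subgroups of order 3 are possible by Lagrange.
The subgroups of order 3 are: {e, r^3, r^6}.
So G has 1 subgroup of order 3.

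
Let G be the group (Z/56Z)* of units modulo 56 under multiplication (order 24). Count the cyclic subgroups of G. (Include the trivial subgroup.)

16

Group the elements of G by the cyclic subgroup they generate; each cyclic subgroup of order d accounts for φ(d) elements.
Cyclic subgroups by order — order 1: 1; order 2: 7; order 3: 1; order 6: 7.
Total: 16.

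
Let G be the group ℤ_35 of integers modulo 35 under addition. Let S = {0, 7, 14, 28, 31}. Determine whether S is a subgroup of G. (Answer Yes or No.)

14 ∈ S but its inverse 21 ∉ S, so S is not a subgroup.

No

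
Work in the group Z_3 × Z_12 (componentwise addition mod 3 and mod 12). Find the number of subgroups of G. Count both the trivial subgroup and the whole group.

18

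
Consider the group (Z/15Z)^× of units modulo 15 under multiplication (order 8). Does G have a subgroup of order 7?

No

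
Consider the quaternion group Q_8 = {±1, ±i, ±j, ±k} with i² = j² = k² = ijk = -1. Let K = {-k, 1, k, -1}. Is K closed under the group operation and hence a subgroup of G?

Yes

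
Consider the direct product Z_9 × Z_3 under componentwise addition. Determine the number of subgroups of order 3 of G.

|G| = 27 and 3 | 27, so subgroups of order 3 are possible by Lagrange.
The subgroups of order 3 are: {(0,0), (0,1), (0,2)}; {(0,0), (3,0), (6,0)}; {(0,0), (3,1), (6,2)}; {(0,0), (3,2), (6,1)}.
So G has 4 subgroups of order 3.

4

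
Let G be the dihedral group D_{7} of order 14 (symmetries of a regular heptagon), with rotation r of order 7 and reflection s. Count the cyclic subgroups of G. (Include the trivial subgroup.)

9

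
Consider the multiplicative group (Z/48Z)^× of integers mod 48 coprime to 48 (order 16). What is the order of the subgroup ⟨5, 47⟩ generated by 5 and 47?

8

|⟨5⟩| = 4 and |⟨47⟩| = 2, so |H| is a multiple of lcm(4, 2) = 4 and divides |G| = 16.
Closing under the operation: H = {1, 5, 19, 23, 25, 29, 43, 47}, so |H| = 8.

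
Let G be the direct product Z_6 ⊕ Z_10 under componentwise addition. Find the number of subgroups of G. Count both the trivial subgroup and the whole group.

|G| = 60, so by Lagrange every subgroup order divides 60. Divisors: 1, 2, 3, 4, 5, 6, 10, 12, 15, 20, 30, 60.
Subgroups by order — order 1: 1; order 2: 3; order 3: 1; order 4: 1; order 5: 1; order 6: 3; order 10: 3; order 12: 1; order 15: 1; order 20: 1; order 30: 3; order 60: 1.
Total: 1 + 3 + 1 + 1 + 1 + 3 + 3 + 1 + 1 + 1 + 3 + 1 = 20.

20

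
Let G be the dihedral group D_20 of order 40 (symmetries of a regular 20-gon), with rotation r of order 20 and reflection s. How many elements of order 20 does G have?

The elements of order 20 are: r, r^3, r^7, r^9, r^11, r^13, r^17, r^19.
That's 8.

8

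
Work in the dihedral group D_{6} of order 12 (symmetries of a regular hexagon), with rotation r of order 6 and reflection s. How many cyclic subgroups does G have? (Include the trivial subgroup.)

10

Group the elements of G by the cyclic subgroup they generate; each cyclic subgroup of order d accounts for φ(d) elements.
Cyclic subgroups by order — order 1: 1; order 2: 7; order 3: 1; order 6: 1.
Total: 10.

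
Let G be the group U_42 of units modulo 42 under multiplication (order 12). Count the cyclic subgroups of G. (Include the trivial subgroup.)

A cyclic subgroup of order d is generated by each of its φ(d) elements of order d, so the cyclic subgroups of order d number (#elements of order d)/φ(d).
Cyclic subgroups by order — order 1: 1; order 2: 3; order 3: 1; order 6: 3.
Total: 8.

8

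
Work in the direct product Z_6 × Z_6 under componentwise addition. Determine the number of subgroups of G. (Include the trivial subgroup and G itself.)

30

|G| = 36, so by Lagrange every subgroup order divides 36. Divisors: 1, 2, 3, 4, 6, 9, 12, 18, 36.
Subgroups by order — order 1: 1; order 2: 3; order 3: 4; order 4: 1; order 6: 12; order 9: 1; order 12: 4; order 18: 3; order 36: 1.
Total: 1 + 3 + 4 + 1 + 12 + 1 + 4 + 3 + 1 = 30.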